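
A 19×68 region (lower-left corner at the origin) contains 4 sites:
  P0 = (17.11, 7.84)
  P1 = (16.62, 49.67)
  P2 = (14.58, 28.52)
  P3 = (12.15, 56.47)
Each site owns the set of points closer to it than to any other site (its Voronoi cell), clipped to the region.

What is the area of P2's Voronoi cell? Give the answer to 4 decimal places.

1. box [0,19]×[0,68]: [(0, 0) (19, 0) (19, 68) (0, 68)]
2. ⊥bis P2·P0 via (15.845,18.18): [(0, 16.2415) (19, 18.566) (19, 68) (0, 68)]  |A|=961.3288
3. ⊥bis P2·P1 via (15.6,39.095): [(0, 40.5997) (0, 16.2415) (19, 18.566) (19, 38.7671)]  |A|=423.3128
4. ⊥bis P2·P3 via (13.365,42.495): [(0, 40.5997) (0, 16.2415) (19, 18.566) (19, 38.7671)]  |A|=423.3128
5. canonical 4-gon: [(0, 40.5997) (0, 16.2415) (19, 18.566) (19, 38.7671)]
6. shoelace: 423.3128

Area of P2's cell: 423.3128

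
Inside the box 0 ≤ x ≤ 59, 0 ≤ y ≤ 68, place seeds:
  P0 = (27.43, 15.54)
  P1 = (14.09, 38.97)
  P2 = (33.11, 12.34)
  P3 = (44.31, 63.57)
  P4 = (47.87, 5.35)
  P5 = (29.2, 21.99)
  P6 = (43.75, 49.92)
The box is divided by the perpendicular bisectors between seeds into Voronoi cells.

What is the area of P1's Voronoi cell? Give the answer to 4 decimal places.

1. box [0,59]×[0,68]: [(0, 0) (59, 0) (59, 68) (0, 68)]
2. ⊥bis P1·P0 via (20.76,27.255): [(0, 15.4352) (59, 49.0272) (59, 68) (0, 68)]  |A|=2110.3611
3. ⊥bis P1·P2 via (23.6,25.655): [(0, 15.4352) (45.8049, 41.5145) (59, 50.9388) (59, 68) (0, 68)]  |A|=2097.7489
4. ⊥bis P1·P3 via (29.2,51.27): [(0, 15.4352) (39.885, 38.1439) (15.5813, 68) (0, 68)]  |A|=1280.8721
5. ⊥bis P1·P4 via (30.98,22.16): [(0, 15.4352) (39.885, 38.1439) (15.5813, 68) (0, 68)]  |A|=1280.8721
6. ⊥bis P1·P5 via (21.645,30.48): [(0, 15.4352) (13.1552, 22.9251) (35.8406, 43.1123) (15.5813, 68) (0, 68)]  |A|=1183.6953
7. ⊥bis P1·P6 via (28.92,44.445): [(0, 15.4352) (13.1552, 22.9251) (31.0017, 38.8063) (24.0768, 57.5636) (15.5813, 68) (0, 68)]  |A|=1123.4035
8. canonical 6-gon: [(0, 15.4352) (13.1552, 22.9251) (31.0017, 38.8063) (24.0768, 57.5636) (15.5813, 68) (0, 68)]
9. shoelace: 1123.4035

Area of P1's cell: 1123.4035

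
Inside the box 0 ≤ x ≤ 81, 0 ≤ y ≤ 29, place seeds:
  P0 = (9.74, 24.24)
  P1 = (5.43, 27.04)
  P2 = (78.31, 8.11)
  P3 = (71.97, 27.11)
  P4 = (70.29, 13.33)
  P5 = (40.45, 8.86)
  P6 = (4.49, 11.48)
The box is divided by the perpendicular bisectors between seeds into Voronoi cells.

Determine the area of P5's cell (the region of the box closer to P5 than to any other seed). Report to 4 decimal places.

Area of P5's cell: 855.1473

1. box [0,81]×[0,29]: [(0, 0) (81, 0) (81, 29) (0, 29)]
2. ⊥bis P5·P0 via (25.095,16.55): [(16.8065, 0) (81, 0) (81, 29) (31.3301, 29)]  |A|=1651.0184
3. ⊥bis P5·P1 via (22.94,17.95): [(16.8065, 0) (81, 0) (81, 29) (31.3301, 29)]  |A|=1651.0184
4. ⊥bis P5·P2 via (59.38,8.485): [(16.8065, 0) (59.2119, 0) (59.7864, 29) (31.3301, 29)]  |A|=1027.4939
5. ⊥bis P5·P3 via (56.21,17.985): [(16.8065, 0) (59.2119, 0) (59.4571, 12.3769) (49.8323, 29) (31.3301, 29)]  |A|=944.7601
6. ⊥bis P5·P4 via (55.37,11.095): [(16.8065, 0) (57.032, 0) (53.6845, 22.3469) (49.8323, 29) (31.3301, 29)]  |A|=883.4575
7. ⊥bis P5·P6 via (22.47,10.17): [(22.5671, 11.5024) (21.729, 0) (57.032, 0) (53.6845, 22.3469) (49.8323, 29) (31.3301, 29)]  |A|=855.1473
8. canonical 6-gon: [(22.5671, 11.5024) (21.729, 0) (57.032, 0) (53.6845, 22.3469) (49.8323, 29) (31.3301, 29)]
9. shoelace: 855.1473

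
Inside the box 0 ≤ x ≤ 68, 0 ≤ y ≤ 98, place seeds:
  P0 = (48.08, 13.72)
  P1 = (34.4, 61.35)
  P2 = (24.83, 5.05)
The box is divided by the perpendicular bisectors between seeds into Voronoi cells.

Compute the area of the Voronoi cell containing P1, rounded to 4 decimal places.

Area of P1's cell: 4080.9451

1. box [0,68]×[0,98]: [(0, 0) (68, 0) (68, 98) (0, 98)]
2. ⊥bis P1·P0 via (41.24,37.535): [(0, 25.6903) (68, 45.2208) (68, 98) (0, 98)]  |A|=4253.0212
3. ⊥bis P1·P2 via (29.615,33.2): [(0, 38.234) (27.4362, 33.5704) (68, 45.2208) (68, 98) (0, 98)]  |A|=4080.9451
4. canonical 5-gon: [(0, 38.234) (27.4362, 33.5704) (68, 45.2208) (68, 98) (0, 98)]
5. shoelace: 4080.9451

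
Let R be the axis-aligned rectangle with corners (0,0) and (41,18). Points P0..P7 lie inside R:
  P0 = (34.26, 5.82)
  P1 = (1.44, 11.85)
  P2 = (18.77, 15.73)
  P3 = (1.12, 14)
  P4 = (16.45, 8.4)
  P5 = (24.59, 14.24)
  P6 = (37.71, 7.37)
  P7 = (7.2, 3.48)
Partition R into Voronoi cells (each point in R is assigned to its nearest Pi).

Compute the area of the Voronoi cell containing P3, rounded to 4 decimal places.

1. box [0,41]×[0,18]: [(0, 0) (41, 0) (41, 18) (0, 18)]
2. ⊥bis P3·P0 via (17.69,9.91): [(0, 0) (15.2439, 0) (19.6869, 18) (0, 18)]  |A|=314.3769
3. ⊥bis P3·P1 via (1.28,12.925): [(0, 12.7345) (19.0884, 15.5756) (19.6869, 18) (0, 18)]  |A|=74.12
4. ⊥bis P3·P2 via (9.945,14.865): [(0, 12.7345) (10.0078, 14.224) (9.6377, 18) (0, 18)]  |A|=44.5441
5. ⊥bis P3·P4 via (8.785,11.2): [(0, 12.7345) (9.8829, 14.2054) (9.9828, 14.4791) (9.6377, 18) (0, 18)]  |A|=44.5279
6. ⊥bis P3·P5 via (12.855,14.12): [(0, 12.7345) (9.8829, 14.2054) (9.9828, 14.4791) (9.6377, 18) (0, 18)]  |A|=44.5279
7. ⊥bis P3·P6 via (19.415,10.685): [(0, 12.7345) (9.8829, 14.2054) (9.9828, 14.4791) (9.6377, 18) (0, 18)]  |A|=44.5279
8. ⊥bis P3·P7 via (4.16,8.74): [(0, 12.7345) (9.8829, 14.2054) (9.9828, 14.4791) (9.6377, 18) (0, 18)]  |A|=44.5279
9. canonical 5-gon: [(0, 12.7345) (9.8829, 14.2054) (9.9828, 14.4791) (9.6377, 18) (0, 18)]
10. shoelace: 44.5279

Area of P3's cell: 44.5279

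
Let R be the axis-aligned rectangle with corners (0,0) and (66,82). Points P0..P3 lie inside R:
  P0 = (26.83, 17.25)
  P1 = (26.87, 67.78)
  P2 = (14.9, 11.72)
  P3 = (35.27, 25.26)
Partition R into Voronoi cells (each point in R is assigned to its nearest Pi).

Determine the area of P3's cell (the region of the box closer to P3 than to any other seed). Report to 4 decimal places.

1. box [0,66]×[0,82]: [(0, 0) (66, 0) (66, 82) (0, 82)]
2. ⊥bis P3·P0 via (31.05,21.255): [(0, 53.9719) (51.2221, 0) (66, 0) (66, 82) (0, 82)]  |A|=4029.7241
3. ⊥bis P3·P1 via (31.07,46.52): [(10.8611, 42.5277) (51.2221, 0) (66, 0) (66, 53.4206)]  |A|=1787.0092
4. ⊥bis P3·P2 via (25.085,18.49): [(10.8611, 42.5277) (51.2221, 0) (66, 0) (66, 53.4206)]  |A|=1787.0092
5. canonical 4-gon: [(10.8611, 42.5277) (51.2221, 0) (66, 0) (66, 53.4206)]
6. shoelace: 1787.0092

Area of P3's cell: 1787.0092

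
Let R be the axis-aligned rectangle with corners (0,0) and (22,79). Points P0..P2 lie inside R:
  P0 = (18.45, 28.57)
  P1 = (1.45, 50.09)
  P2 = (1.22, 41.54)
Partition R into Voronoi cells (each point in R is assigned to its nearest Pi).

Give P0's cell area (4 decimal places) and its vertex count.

Area of P0's cell: 800.0579 (5 vertices)

1. box [0,22]×[0,79]: [(0, 0) (22, 0) (22, 79) (0, 79)]
2. ⊥bis P0·P1 via (9.95,39.33): [(0, 31.4699) (0, 0) (22, 0) (22, 48.8491)]  |A|=883.5081
3. ⊥bis P0·P2 via (9.835,35.055): [(17.6052, 45.3773) (0, 21.9897) (0, 0) (22, 0) (22, 48.8491)]  |A|=800.0579
4. canonical 5-gon: [(17.6052, 45.3773) (0, 21.9897) (0, 0) (22, 0) (22, 48.8491)]
5. shoelace: 800.0579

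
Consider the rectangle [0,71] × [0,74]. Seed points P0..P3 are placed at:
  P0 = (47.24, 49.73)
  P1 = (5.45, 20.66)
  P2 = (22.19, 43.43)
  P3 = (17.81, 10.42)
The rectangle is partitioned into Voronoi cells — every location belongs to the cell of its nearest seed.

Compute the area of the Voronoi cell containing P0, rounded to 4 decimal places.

Area of P0's cell: 2189.6989

1. box [0,71]×[0,74]: [(0, 0) (71, 0) (71, 74) (0, 74)]
2. ⊥bis P0·P1 via (26.345,35.195): [(0, 73.0676) (50.8274, 0) (71, 0) (71, 74) (0, 74)]  |A|=3397.0817
3. ⊥bis P0·P2 via (34.715,46.58): [(43.9394, 9.9019) (50.8274, 0) (71, 0) (71, 74) (27.819, 74)]  |A|=2485.0263
4. ⊥bis P0·P3 via (32.525,30.075): [(40.3368, 24.2266) (71, 1.2701) (71, 74) (27.819, 74)]  |A|=2189.6989
5. canonical 4-gon: [(40.3368, 24.2266) (71, 1.2701) (71, 74) (27.819, 74)]
6. shoelace: 2189.6989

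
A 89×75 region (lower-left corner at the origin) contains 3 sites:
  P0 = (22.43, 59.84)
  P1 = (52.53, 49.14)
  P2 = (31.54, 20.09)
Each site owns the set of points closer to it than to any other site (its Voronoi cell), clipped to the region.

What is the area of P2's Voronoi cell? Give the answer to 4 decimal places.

1. box [0,89]×[0,75]: [(0, 0) (89, 0) (89, 75) (0, 75)]
2. ⊥bis P2·P0 via (26.985,39.965): [(0, 33.7805) (0, 0) (89, 0) (89, 54.1777)]  |A|=3914.1425
3. ⊥bis P2·P1 via (42.035,34.615): [(32.7895, 41.2953) (0, 33.7805) (0, 0) (89, 0) (89, 0.6806)]  |A|=2410.5915
4. canonical 5-gon: [(32.7895, 41.2953) (0, 33.7805) (0, 0) (89, 0) (89, 0.6806)]
5. shoelace: 2410.5915

Area of P2's cell: 2410.5915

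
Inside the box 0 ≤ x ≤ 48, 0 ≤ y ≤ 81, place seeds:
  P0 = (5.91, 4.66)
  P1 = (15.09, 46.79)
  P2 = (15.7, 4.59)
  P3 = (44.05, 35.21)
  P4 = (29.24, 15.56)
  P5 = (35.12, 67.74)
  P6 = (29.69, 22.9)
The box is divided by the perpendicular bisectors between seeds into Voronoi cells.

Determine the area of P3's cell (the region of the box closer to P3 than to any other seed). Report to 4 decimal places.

Area of P3's cell: 437.8318

1. box [0,48]×[0,81]: [(0, 0) (48, 0) (48, 81) (0, 81)]
2. ⊥bis P3·P0 via (24.98,19.935): [(0, 51.1212) (40.9479, 0) (48, 0) (48, 81) (0, 81)]  |A|=2841.3489
3. ⊥bis P3·P1 via (29.57,41): [(22.4233, 23.127) (40.9479, 0) (48, 0) (48, 81) (45.5645, 81)]  |A|=1187.8812
4. ⊥bis P3·P2 via (29.875,19.9): [(23.4949, 25.8071) (48, 3.1187) (48, 81) (45.5645, 81)]  |A|=1021.4553
5. ⊥bis P3·P4 via (36.645,25.385): [(26.4105, 33.0986) (48, 16.8269) (48, 81) (45.5645, 81)]  |A|=751.0644
6. ⊥bis P3·P5 via (39.585,51.475): [(33.0401, 49.6783) (26.4105, 33.0986) (48, 16.8269) (48, 53.7851)]  |A|=509.3561
7. ⊥bis P3·P6 via (36.87,29.055): [(33.0401, 49.6783) (28.6349, 38.6615) (46.1704, 18.2058) (48, 16.8269) (48, 53.7851)]  |A|=437.8318
8. canonical 5-gon: [(33.0401, 49.6783) (28.6349, 38.6615) (46.1704, 18.2058) (48, 16.8269) (48, 53.7851)]
9. shoelace: 437.8318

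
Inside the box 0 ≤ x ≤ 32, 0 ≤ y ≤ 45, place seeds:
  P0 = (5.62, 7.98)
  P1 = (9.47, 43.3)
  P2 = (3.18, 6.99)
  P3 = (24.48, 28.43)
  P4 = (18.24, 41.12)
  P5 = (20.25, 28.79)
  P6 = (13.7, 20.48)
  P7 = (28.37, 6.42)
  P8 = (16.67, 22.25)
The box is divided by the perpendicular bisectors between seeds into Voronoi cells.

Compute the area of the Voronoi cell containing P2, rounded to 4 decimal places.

Area of P2's cell: 68.1576

1. box [0,32]×[0,45]: [(0, 0) (32, 0) (32, 45) (0, 45)]
2. ⊥bis P2·P0 via (4.4,7.485): [(0, 18.3294) (0, 0) (7.4369, 0)]  |A|=68.1576
3. ⊥bis P2·P1 via (6.325,25.145): [(0, 18.3294) (0, 0) (7.4369, 0)]  |A|=68.1576
4. ⊥bis P2·P3 via (13.83,17.71): [(0, 18.3294) (0, 0) (7.4369, 0)]  |A|=68.1576
5. ⊥bis P2·P4 via (10.71,24.055): [(0, 18.3294) (0, 0) (7.4369, 0)]  |A|=68.1576
6. ⊥bis P2·P5 via (11.715,17.89): [(0, 18.3294) (0, 0) (7.4369, 0)]  |A|=68.1576
7. ⊥bis P2·P6 via (8.44,13.735): [(0, 18.3294) (0, 0) (7.4369, 0)]  |A|=68.1576
8. ⊥bis P2·P7 via (15.775,6.705): [(0, 18.3294) (0, 0) (7.4369, 0)]  |A|=68.1576
9. ⊥bis P2·P8 via (9.925,14.62): [(0, 18.3294) (0, 0) (7.4369, 0)]  |A|=68.1576
10. canonical 3-gon: [(0, 18.3294) (0, 0) (7.4369, 0)]
11. shoelace: 68.1576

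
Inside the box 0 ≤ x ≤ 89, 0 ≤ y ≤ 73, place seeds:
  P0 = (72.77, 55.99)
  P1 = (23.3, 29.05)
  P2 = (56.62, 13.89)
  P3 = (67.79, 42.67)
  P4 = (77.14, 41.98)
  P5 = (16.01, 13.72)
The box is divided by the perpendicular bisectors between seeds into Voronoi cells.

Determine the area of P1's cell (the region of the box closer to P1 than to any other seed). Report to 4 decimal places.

Area of P1's cell: 2078.0242

1. box [0,89]×[0,73]: [(0, 0) (89, 0) (89, 73) (0, 73)]
2. ⊥bis P1·P0 via (48.035,42.52): [(0, 0) (71.1902, 0) (31.4364, 73) (0, 73)]  |A|=3745.8728
3. ⊥bis P1·P2 via (39.96,21.47): [(0, 0) (30.1915, 0) (48.8535, 41.017) (31.4364, 73) (0, 73)]  |A|=2905.0521
4. ⊥bis P1·P3 via (45.545,35.86): [(0, 0) (30.1915, 0) (45.932, 34.5958) (37.6914, 61.514) (31.4364, 73) (0, 73)]  |A|=2839.2741
5. ⊥bis P1·P4 via (50.22,35.515): [(0, 0) (30.1915, 0) (45.932, 34.5958) (37.6914, 61.514) (31.4364, 73) (0, 73)]  |A|=2839.2741
6. ⊥bis P1·P5 via (19.655,21.385): [(0, 30.7317) (36.3164, 13.4619) (45.932, 34.5958) (37.6914, 61.514) (31.4364, 73) (0, 73)]  |A|=2078.0242
7. canonical 6-gon: [(0, 30.7317) (36.3164, 13.4619) (45.932, 34.5958) (37.6914, 61.514) (31.4364, 73) (0, 73)]
8. shoelace: 2078.0242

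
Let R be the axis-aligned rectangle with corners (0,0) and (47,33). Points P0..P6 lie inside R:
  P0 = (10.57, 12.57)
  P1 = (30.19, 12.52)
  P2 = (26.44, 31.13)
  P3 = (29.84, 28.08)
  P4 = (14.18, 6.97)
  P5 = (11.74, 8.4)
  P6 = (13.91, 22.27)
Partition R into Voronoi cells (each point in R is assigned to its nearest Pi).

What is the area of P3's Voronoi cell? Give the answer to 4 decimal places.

1. box [0,47]×[0,33]: [(0, 0) (47, 0) (47, 33) (0, 33)]
2. ⊥bis P3·P0 via (20.205,20.325): [(36.5641, 0) (47, 0) (47, 33) (10.0032, 33)]  |A|=782.6393
3. ⊥bis P3·P1 via (30.015,20.3): [(20.3992, 20.0837) (47, 20.6821) (47, 33) (10.0032, 33)]  |A|=402.7645
4. ⊥bis P3·P2 via (28.14,29.605): [(20.0207, 20.554) (20.3992, 20.0837) (47, 20.6821) (47, 33) (31.1855, 33)]  |A|=270.9465
5. ⊥bis P3·P4 via (22.01,17.525): [(20.0207, 20.554) (20.3992, 20.0837) (47, 20.6821) (47, 33) (31.1855, 33)]  |A|=270.9465
6. ⊥bis P3·P5 via (20.79,18.24): [(20.0207, 20.554) (20.3992, 20.0837) (47, 20.6821) (47, 33) (31.1855, 33)]  |A|=270.9465
7. ⊥bis P3·P6 via (21.875,25.175): [(22.5372, 23.3593) (23.7048, 20.1581) (47, 20.6821) (47, 33) (31.1855, 33)]  |A|=264.4895
8. canonical 5-gon: [(22.5372, 23.3593) (23.7048, 20.1581) (47, 20.6821) (47, 33) (31.1855, 33)]
9. shoelace: 264.4895

Area of P3's cell: 264.4895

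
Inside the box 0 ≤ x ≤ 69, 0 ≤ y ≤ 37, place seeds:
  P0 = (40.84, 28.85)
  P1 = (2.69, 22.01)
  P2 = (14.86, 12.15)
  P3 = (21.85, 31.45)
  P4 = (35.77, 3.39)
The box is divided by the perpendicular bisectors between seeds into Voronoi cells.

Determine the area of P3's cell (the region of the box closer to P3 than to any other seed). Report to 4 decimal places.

1. box [0,69]×[0,37]: [(0, 0) (69, 0) (69, 37) (0, 37)]
2. ⊥bis P3·P0 via (31.345,30.15): [(0, 0) (27.217, 0) (32.2829, 37) (0, 37)]  |A|=1100.7481
3. ⊥bis P3·P1 via (12.27,26.73): [(25.4397, 0) (27.217, 0) (32.2829, 37) (7.21, 37)]  |A|=496.7282
4. ⊥bis P3·P2 via (18.355,21.8): [(13.9049, 23.4117) (29.6421, 17.7121) (32.2829, 37) (7.21, 37)]  |A|=329.6426
5. ⊥bis P3·P4 via (28.81,17.42): [(13.9049, 23.4117) (29.5015, 17.763) (29.6598, 17.8416) (32.2829, 37) (7.21, 37)]  |A|=329.6331
6. canonical 5-gon: [(13.9049, 23.4117) (29.5015, 17.763) (29.6598, 17.8416) (32.2829, 37) (7.21, 37)]
7. shoelace: 329.6331

Area of P3's cell: 329.6331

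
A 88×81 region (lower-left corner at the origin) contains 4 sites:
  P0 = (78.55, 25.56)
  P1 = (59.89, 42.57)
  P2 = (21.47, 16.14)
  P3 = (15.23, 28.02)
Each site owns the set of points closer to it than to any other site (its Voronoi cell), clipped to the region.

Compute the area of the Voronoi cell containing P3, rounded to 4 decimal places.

1. box [0,88]×[0,81]: [(0, 0) (88, 0) (88, 81) (0, 81)]
2. ⊥bis P3·P0 via (46.89,26.79): [(0, 0) (45.8492, 0) (48.9961, 81) (0, 81)]  |A|=3841.2336
3. ⊥bis P3·P1 via (37.56,35.295): [(0, 0) (45.8492, 0) (46.1912, 8.8023) (22.6695, 81) (0, 81)]  |A|=2890.8767
4. ⊥bis P3·P2 via (18.35,22.08): [(0, 12.4416) (38.4293, 32.6267) (22.6695, 81) (0, 81)]  |A|=1865.6261
5. canonical 4-gon: [(0, 12.4416) (38.4293, 32.6267) (22.6695, 81) (0, 81)]
6. shoelace: 1865.6261

Area of P3's cell: 1865.6261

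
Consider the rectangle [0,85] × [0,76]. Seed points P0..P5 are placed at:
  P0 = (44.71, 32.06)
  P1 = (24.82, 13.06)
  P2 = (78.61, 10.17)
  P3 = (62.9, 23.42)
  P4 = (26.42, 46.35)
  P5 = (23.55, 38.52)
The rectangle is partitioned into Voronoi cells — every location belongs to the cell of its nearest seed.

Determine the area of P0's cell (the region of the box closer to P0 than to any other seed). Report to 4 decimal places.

Area of P0's cell: 1126.8203

1. box [0,85]×[0,76]: [(0, 0) (85, 0) (85, 76) (0, 76)]
2. ⊥bis P0·P1 via (34.765,22.56): [(0, 58.9535) (56.3155, 0) (85, 0) (85, 76) (0, 76)]  |A|=4800.0022
3. ⊥bis P0·P2 via (61.66,21.115): [(0, 58.9535) (51.3692, 5.1781) (85, 57.2605) (85, 76) (0, 76)]  |A|=3762.877
4. ⊥bis P0·P3 via (53.805,27.74): [(0, 58.9535) (45.8385, 10.9678) (76.7278, 76) (0, 76)]  |A|=2885.5818
5. ⊥bis P0·P4 via (35.565,39.205): [(28.0513, 29.5881) (45.8385, 10.9678) (76.7278, 76) (64.313, 76)]  |A|=1154.0504
6. ⊥bis P0·P5 via (34.13,35.29): [(35.1714, 38.7013) (31.3387, 26.1468) (45.8385, 10.9678) (76.7278, 76) (64.313, 76)]  |A|=1126.8203
7. canonical 5-gon: [(35.1714, 38.7013) (31.3387, 26.1468) (45.8385, 10.9678) (76.7278, 76) (64.313, 76)]
8. shoelace: 1126.8203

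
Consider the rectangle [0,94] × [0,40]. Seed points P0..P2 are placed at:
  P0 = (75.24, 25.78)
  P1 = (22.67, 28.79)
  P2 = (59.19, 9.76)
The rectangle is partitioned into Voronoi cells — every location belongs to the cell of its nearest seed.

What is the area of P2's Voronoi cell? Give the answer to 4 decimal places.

1. box [0,94]×[0,40]: [(0, 0) (94, 0) (94, 40) (0, 40)]
2. ⊥bis P2·P0 via (67.215,17.77): [(0, 0) (84.9518, 0) (45.0266, 40) (0, 40)]  |A|=2599.5667
3. ⊥bis P2·P1 via (40.93,19.275): [(30.8861, 0) (84.9518, 0) (49.4304, 35.5879)]  |A|=962.0422
4. canonical 3-gon: [(30.8861, 0) (84.9518, 0) (49.4304, 35.5879)]
5. shoelace: 962.0422

Area of P2's cell: 962.0422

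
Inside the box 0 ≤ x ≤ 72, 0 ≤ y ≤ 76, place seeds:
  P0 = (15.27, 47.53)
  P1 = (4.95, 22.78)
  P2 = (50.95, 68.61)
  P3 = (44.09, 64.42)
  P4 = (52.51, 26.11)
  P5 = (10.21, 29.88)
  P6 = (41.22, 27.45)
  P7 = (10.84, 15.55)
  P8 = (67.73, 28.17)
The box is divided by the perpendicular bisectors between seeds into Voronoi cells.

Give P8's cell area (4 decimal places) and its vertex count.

1. box [0,72]×[0,76]: [(0, 0) (72, 0) (72, 76) (0, 76)]
2. ⊥bis P8·P0 via (41.5,37.85): [(27.5317, 0) (72, 0) (72, 76) (55.579, 76)]  |A|=2313.7929
3. ⊥bis P8·P1 via (36.34,25.475): [(36.4519, 24.1712) (38.5272, 0) (72, 0) (72, 76) (55.579, 76)]  |A|=2180.9063
4. ⊥bis P8·P2 via (59.34,48.39): [(42.8673, 41.5549) (36.4519, 24.1712) (38.5272, 0) (72, 0) (72, 53.6431)]  |A|=1572.4353
5. ⊥bis P8·P3 via (55.91,46.295): [(58.7421, 48.1419) (41.0372, 36.5959) (36.4519, 24.1712) (38.5272, 0) (72, 0) (72, 53.6431)]  |A|=1539.1011
6. ⊥bis P8·P4 via (60.12,27.14): [(58.7421, 48.1419) (57.3962, 47.2642) (63.7934, 0) (72, 0) (72, 53.6431)]  |A|=587.7525
7. ⊥bis P8·P5 via (38.97,29.025): [(58.7421, 48.1419) (57.3962, 47.2642) (63.7934, 0) (72, 0) (72, 53.6431)]  |A|=587.7525
8. ⊥bis P8·P6 via (54.475,27.81): [(58.7421, 48.1419) (57.3962, 47.2642) (63.7934, 0) (72, 0) (72, 53.6431)]  |A|=587.7525
9. ⊥bis P8·P7 via (39.285,21.86): [(58.7421, 48.1419) (57.3962, 47.2642) (63.7934, 0) (72, 0) (72, 53.6431)]  |A|=587.7525
10. canonical 5-gon: [(58.7421, 48.1419) (57.3962, 47.2642) (63.7934, 0) (72, 0) (72, 53.6431)]
11. shoelace: 587.7525

Area of P8's cell: 587.7525 (5 vertices)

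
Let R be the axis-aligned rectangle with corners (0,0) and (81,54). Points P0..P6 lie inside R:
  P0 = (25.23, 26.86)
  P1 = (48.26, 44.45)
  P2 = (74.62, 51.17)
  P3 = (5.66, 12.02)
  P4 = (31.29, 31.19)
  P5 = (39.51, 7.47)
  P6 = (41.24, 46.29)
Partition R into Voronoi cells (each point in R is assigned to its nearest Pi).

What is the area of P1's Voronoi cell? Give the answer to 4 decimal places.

1. box [0,81]×[0,54]: [(0, 0) (81, 0) (81, 54) (0, 54)]
2. ⊥bis P1·P0 via (36.745,35.655): [(63.9778, 0) (81, 0) (81, 54) (22.7333, 54)]  |A|=2032.7992
3. ⊥bis P1·P2 via (61.44,47.81): [(63.9778, 0) (73.6283, 0) (59.862, 54) (22.7333, 54)]  |A|=1263.0361
4. ⊥bis P1·P3 via (26.96,28.235): [(63.9778, 0) (73.6283, 0) (59.862, 54) (22.7333, 54)]  |A|=1263.0361
5. ⊥bis P1·P4 via (39.775,37.82): [(69.3268, 0) (73.6283, 0) (59.862, 54) (27.1323, 54)]  |A|=999.8429
6. ⊥bis P1·P5 via (43.885,25.96): [(50.2119, 24.463) (68.4947, 20.137) (59.862, 54) (27.1323, 54)]  |A|=774.2521
7. ⊥bis P1·P6 via (44.75,45.37): [(42.0185, 34.9488) (50.2119, 24.463) (68.4947, 20.137) (59.862, 54) (47.012, 54)]  |A|=584.8858
8. canonical 5-gon: [(42.0185, 34.9488) (50.2119, 24.463) (68.4947, 20.137) (59.862, 54) (47.012, 54)]
9. shoelace: 584.8858

Area of P1's cell: 584.8858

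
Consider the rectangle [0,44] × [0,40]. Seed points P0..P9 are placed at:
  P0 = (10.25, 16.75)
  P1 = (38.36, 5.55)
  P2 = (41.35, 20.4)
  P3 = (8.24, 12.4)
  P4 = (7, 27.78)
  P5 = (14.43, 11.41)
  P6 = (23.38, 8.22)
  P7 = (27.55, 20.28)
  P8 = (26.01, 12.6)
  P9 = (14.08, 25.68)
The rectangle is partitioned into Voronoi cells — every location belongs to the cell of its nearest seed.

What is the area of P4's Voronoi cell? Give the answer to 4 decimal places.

Area of P4's cell: 220.9890

1. box [0,44]×[0,40]: [(0, 0) (44, 0) (44, 40) (0, 40)]
2. ⊥bis P4·P0 via (8.625,22.265): [(0, 19.7236) (44, 32.6883) (44, 40) (0, 40)]  |A|=606.9379
3. ⊥bis P4·P1 via (22.68,16.665): [(0, 19.7236) (31.4083, 28.9781) (39.2214, 40) (0, 40)]  |A|=534.5698
4. ⊥bis P4·P2 via (24.175,24.09): [(0, 19.7236) (24.8073, 27.0331) (27.5932, 40) (0, 40)]  |A|=430.3999
5. ⊥bis P4·P3 via (7.62,20.09): [(0, 19.7236) (24.8073, 27.0331) (27.5932, 40) (0, 40)]  |A|=430.3999
6. ⊥bis P4·P5 via (10.715,19.595): [(0, 19.7236) (24.8073, 27.0331) (27.5932, 40) (0, 40)]  |A|=430.3999
7. ⊥bis P4·P6 via (15.19,18): [(0, 19.7236) (24.8073, 27.0331) (27.5932, 40) (0, 40)]  |A|=430.3999
8. ⊥bis P4·P7 via (17.275,24.03): [(0, 19.7236) (17.5955, 24.9082) (23.1035, 40) (0, 40)]  |A|=352.7232
9. ⊥bis P4·P8 via (16.505,20.19): [(0, 19.7236) (17.5955, 24.9082) (23.1035, 40) (0, 40)]  |A|=352.7232
10. ⊥bis P4·P9 via (10.54,26.73): [(0, 19.7236) (9.2722, 22.4557) (14.476, 40) (0, 40)]  |A|=220.989
11. canonical 4-gon: [(0, 19.7236) (9.2722, 22.4557) (14.476, 40) (0, 40)]
12. shoelace: 220.989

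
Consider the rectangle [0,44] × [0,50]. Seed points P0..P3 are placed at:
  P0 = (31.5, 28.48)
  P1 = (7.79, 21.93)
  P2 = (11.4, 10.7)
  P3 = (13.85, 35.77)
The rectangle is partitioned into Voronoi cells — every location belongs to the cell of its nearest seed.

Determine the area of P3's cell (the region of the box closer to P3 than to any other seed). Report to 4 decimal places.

Area of P3's cell: 538.1649

1. box [0,44]×[0,50]: [(0, 0) (44, 0) (44, 50) (0, 50)]
2. ⊥bis P3·P0 via (22.675,32.125): [(0, 0) (9.4064, 0) (30.0579, 50) (0, 50)]  |A|=986.6076
3. ⊥bis P3·P1 via (10.82,28.85): [(0, 33.5877) (19.7139, 24.9557) (30.0579, 50) (0, 50)]  |A|=538.1649
4. ⊥bis P3·P2 via (12.625,23.235): [(0, 33.5877) (19.7139, 24.9557) (30.0579, 50) (0, 50)]  |A|=538.1649
5. canonical 4-gon: [(0, 33.5877) (19.7139, 24.9557) (30.0579, 50) (0, 50)]
6. shoelace: 538.1649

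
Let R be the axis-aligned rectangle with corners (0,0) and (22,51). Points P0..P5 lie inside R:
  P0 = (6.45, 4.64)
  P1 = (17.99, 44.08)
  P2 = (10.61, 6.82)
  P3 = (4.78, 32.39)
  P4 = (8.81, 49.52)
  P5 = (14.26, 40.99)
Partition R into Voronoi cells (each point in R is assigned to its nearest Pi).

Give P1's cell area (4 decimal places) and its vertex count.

1. box [0,22]×[0,51]: [(0, 0) (22, 0) (22, 51) (0, 51)]
2. ⊥bis P1·P0 via (12.22,24.36): [(0, 27.9355) (22, 21.4984) (22, 51) (0, 51)]  |A|=578.2267
3. ⊥bis P1·P2 via (14.3,25.45): [(0, 28.2824) (22, 23.9249) (22, 51) (0, 51)]  |A|=547.7203
4. ⊥bis P1·P3 via (11.385,38.235): [(22, 26.2398) (22, 51) (0.0888, 51)]  |A|=271.2631
5. ⊥bis P1·P4 via (13.4,46.8): [(9.5519, 40.3064) (22, 26.2398) (22, 51) (15.8889, 51)]  |A|=186.7832
6. ⊥bis P1·P5 via (16.125,42.535): [(13.063, 46.2312) (22, 35.4432) (22, 51) (15.8889, 51)]  |A|=84.0872
7. canonical 4-gon: [(13.063, 46.2312) (22, 35.4432) (22, 51) (15.8889, 51)]
8. shoelace: 84.0872

Area of P1's cell: 84.0872 (4 vertices)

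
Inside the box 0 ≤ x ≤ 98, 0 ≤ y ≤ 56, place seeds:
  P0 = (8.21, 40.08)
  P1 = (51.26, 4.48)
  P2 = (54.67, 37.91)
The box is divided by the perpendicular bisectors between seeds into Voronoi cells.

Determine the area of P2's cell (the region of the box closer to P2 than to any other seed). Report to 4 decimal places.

1. box [0,98]×[0,56]: [(0, 0) (98, 0) (98, 56) (0, 56)]
2. ⊥bis P2·P0 via (31.44,38.995): [(29.6187, 0) (98, 0) (98, 56) (32.2342, 56)]  |A|=3756.1183
3. ⊥bis P2·P1 via (52.965,21.195): [(30.7146, 23.4646) (98, 16.6012) (98, 56) (32.2342, 56)]  |A|=2395.3366
4. canonical 4-gon: [(30.7146, 23.4646) (98, 16.6012) (98, 56) (32.2342, 56)]
5. shoelace: 2395.3366

Area of P2's cell: 2395.3366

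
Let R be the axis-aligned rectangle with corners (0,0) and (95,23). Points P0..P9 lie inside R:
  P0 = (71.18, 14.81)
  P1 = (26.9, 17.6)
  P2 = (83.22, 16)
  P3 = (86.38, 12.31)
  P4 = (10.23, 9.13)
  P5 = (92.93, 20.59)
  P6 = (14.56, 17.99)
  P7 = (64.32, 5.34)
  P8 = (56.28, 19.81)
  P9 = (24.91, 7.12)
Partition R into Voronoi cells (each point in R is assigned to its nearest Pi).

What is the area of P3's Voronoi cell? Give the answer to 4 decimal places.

1. box [0,95]×[0,23]: [(0, 0) (95, 0) (95, 23) (0, 23)]
2. ⊥bis P3·P0 via (78.78,13.56): [(76.5497, 0) (95, 0) (95, 23) (80.3326, 23)]  |A|=380.8528
3. ⊥bis P3·P1 via (56.64,14.955): [(76.5497, 0) (95, 0) (95, 23) (80.3326, 23)]  |A|=380.8528
4. ⊥bis P3·P2 via (84.8,14.155): [(77.907, 8.252) (76.5497, 0) (95, 0) (95, 22.89)]  |A|=271.7554
5. ⊥bis P3·P4 via (48.305,10.72): [(77.907, 8.252) (76.5497, 0) (95, 0) (95, 22.89)]  |A|=271.7554
6. ⊥bis P3·P5 via (89.655,16.45): [(88.5243, 17.3444) (77.907, 8.252) (76.5497, 0) (95, 0) (95, 12.2218)]  |A|=237.2136
7. ⊥bis P3·P6 via (50.47,15.15): [(88.5243, 17.3444) (77.907, 8.252) (76.5497, 0) (95, 0) (95, 12.2218)]  |A|=237.2136
8. ⊥bis P3·P7 via (75.35,8.825): [(88.5243, 17.3444) (77.907, 8.252) (77.0936, 3.3066) (78.1383, 0) (95, 0) (95, 12.2218)]  |A|=234.5873
9. ⊥bis P3·P8 via (71.33,16.06): [(88.5243, 17.3444) (77.907, 8.252) (77.0936, 3.3066) (78.1383, 0) (95, 0) (95, 12.2218)]  |A|=234.5873
10. ⊥bis P3·P9 via (55.645,9.715): [(88.5243, 17.3444) (77.907, 8.252) (77.0936, 3.3066) (78.1383, 0) (95, 0) (95, 12.2218)]  |A|=234.5873
11. canonical 6-gon: [(88.5243, 17.3444) (77.907, 8.252) (77.0936, 3.3066) (78.1383, 0) (95, 0) (95, 12.2218)]
12. shoelace: 234.5873

Area of P3's cell: 234.5873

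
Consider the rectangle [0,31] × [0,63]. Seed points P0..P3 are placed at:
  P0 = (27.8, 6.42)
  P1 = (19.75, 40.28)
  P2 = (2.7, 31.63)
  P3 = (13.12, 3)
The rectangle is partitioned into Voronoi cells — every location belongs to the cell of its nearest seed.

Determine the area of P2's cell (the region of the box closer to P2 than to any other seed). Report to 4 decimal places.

Area of P2's cell: 406.9637

1. box [0,31]×[0,63]: [(0, 0) (31, 0) (31, 63) (0, 63)]
2. ⊥bis P2·P0 via (15.25,19.025): [(0, 3.8415) (31, 34.7063) (31, 63) (0, 63)]  |A|=1355.5088
3. ⊥bis P2·P1 via (11.225,35.955): [(0, 58.0806) (0, 3.8415) (18.2824, 22.0442)]  |A|=495.8099
4. ⊥bis P2·P3 via (7.91,17.315): [(0, 58.0806) (0, 14.4361) (16.772, 20.5404) (18.2824, 22.0442)]  |A|=406.9637
5. canonical 4-gon: [(0, 58.0806) (0, 14.4361) (16.772, 20.5404) (18.2824, 22.0442)]
6. shoelace: 406.9637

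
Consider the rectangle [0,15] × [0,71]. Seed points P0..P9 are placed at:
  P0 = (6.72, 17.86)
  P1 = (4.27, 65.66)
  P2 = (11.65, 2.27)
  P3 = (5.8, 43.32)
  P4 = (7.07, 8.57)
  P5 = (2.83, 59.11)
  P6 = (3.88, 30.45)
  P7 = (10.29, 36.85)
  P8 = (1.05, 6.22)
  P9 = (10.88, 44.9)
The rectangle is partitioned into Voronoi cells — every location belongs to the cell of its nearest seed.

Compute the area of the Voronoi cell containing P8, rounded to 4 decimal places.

1. box [0,15]×[0,71]: [(0, 0) (15, 0) (15, 71) (0, 71)]
2. ⊥bis P8·P0 via (3.885,12.04): [(0, 13.9324) (0, 0) (15, 0) (15, 6.6257)]  |A|=154.1863
3. ⊥bis P8·P1 via (2.66,35.94): [(0, 13.9324) (0, 0) (15, 0) (15, 6.6257)]  |A|=154.1863
4. ⊥bis P8·P2 via (6.35,4.245): [(8.4298, 9.8262) (0, 13.9324) (0, 0) (4.7681, 0)]  |A|=82.15
5. ⊥bis P8·P3 via (3.425,24.77): [(8.4298, 9.8262) (0, 13.9324) (0, 0) (4.7681, 0)]  |A|=82.15
6. ⊥bis P8·P4 via (4.06,7.395): [(5.8321, 2.8553) (1.8621, 13.0254) (0, 13.9324) (0, 0) (4.7681, 0)]  |A|=55.1035
7. ⊥bis P8·P5 via (1.94,32.665): [(5.8321, 2.8553) (1.8621, 13.0254) (0, 13.9324) (0, 0) (4.7681, 0)]  |A|=55.1035
8. ⊥bis P8·P6 via (2.465,18.335): [(5.8321, 2.8553) (1.8621, 13.0254) (0, 13.9324) (0, 0) (4.7681, 0)]  |A|=55.1035
9. ⊥bis P8·P7 via (5.67,21.535): [(5.8321, 2.8553) (1.8621, 13.0254) (0, 13.9324) (0, 0) (4.7681, 0)]  |A|=55.1035
10. ⊥bis P8·P9 via (5.965,25.56): [(5.8321, 2.8553) (1.8621, 13.0254) (0, 13.9324) (0, 0) (4.7681, 0)]  |A|=55.1035
11. canonical 5-gon: [(5.8321, 2.8553) (1.8621, 13.0254) (0, 13.9324) (0, 0) (4.7681, 0)]
12. shoelace: 55.1035

Area of P8's cell: 55.1035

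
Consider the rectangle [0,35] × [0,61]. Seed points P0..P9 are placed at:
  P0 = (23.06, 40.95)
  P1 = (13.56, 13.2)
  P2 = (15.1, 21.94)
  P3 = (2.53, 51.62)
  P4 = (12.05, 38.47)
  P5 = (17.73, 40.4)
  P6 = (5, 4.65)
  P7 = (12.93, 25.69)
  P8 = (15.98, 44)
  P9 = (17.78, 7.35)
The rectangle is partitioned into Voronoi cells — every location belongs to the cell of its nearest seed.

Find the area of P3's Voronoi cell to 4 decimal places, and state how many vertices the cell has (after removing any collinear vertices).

Area of P3's cell: 213.9198 (4 vertices)

1. box [0,35]×[0,61]: [(0, 0) (35, 0) (35, 61) (0, 61)]
2. ⊥bis P3·P0 via (12.795,46.285): [(0, 21.6663) (20.4428, 61) (0, 61)]  |A|=402.045
3. ⊥bis P3·P1 via (8.045,32.41): [(0, 30.1004) (5.1521, 31.5795) (20.4428, 61) (0, 61)]  |A|=380.3183
4. ⊥bis P3·P2 via (8.815,36.78): [(0, 33.0467) (7.584, 36.2587) (20.4428, 61) (0, 61)]  |A|=358.8904
5. ⊥bis P3·P4 via (7.29,45.045): [(0, 39.7674) (15.0826, 50.6865) (20.4428, 61) (0, 61)]  |A|=265.5399
6. ⊥bis P3·P5 via (10.13,46.01): [(0, 39.7674) (11.8597, 48.3532) (18.653, 57.5563) (20.4428, 61) (0, 61)]  |A|=258.6349
7. ⊥bis P3·P6 via (3.765,28.135): [(0, 39.7674) (11.8597, 48.3532) (18.653, 57.5563) (20.4428, 61) (0, 61)]  |A|=258.6349
8. ⊥bis P3·P7 via (7.73,38.655): [(0, 39.7674) (11.8597, 48.3532) (18.653, 57.5563) (20.4428, 61) (0, 61)]  |A|=258.6349
9. ⊥bis P3·P8 via (9.255,47.81): [(0, 39.7674) (7.9656, 45.5341) (16.7277, 61) (0, 61)]  |A|=213.9198
10. ⊥bis P3·P9 via (10.155,29.485): [(0, 39.7674) (7.9656, 45.5341) (16.7277, 61) (0, 61)]  |A|=213.9198
11. canonical 4-gon: [(0, 39.7674) (7.9656, 45.5341) (16.7277, 61) (0, 61)]
12. shoelace: 213.9198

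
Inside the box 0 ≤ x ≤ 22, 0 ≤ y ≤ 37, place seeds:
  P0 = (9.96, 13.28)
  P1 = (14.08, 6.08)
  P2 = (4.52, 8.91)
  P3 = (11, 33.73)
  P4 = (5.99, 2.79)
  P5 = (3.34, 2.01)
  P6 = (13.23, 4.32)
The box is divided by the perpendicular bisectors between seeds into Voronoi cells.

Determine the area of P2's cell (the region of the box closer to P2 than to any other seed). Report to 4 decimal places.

Area of P2's cell: 77.2204

1. box [0,22]×[0,37]: [(0, 0) (22, 0) (22, 37) (0, 37)]
2. ⊥bis P2·P0 via (7.24,11.095): [(0, 20.1077) (0, 0) (16.1527, 0)]  |A|=162.3971
3. ⊥bis P2·P1 via (9.3,7.495): [(9.524, 8.2517) (0, 20.1077) (0, 0) (7.0813, 0)]  |A|=124.9696
4. ⊥bis P2·P3 via (7.76,21.32): [(9.524, 8.2517) (0, 20.1077) (0, 0) (7.0813, 0)]  |A|=124.9696
5. ⊥bis P2·P4 via (5.255,5.85): [(9.0854, 6.77) (9.524, 8.2517) (0, 20.1077) (0, 4.5878)]  |A|=80.1584
6. ⊥bis P2·P5 via (3.93,5.46): [(3.7555, 5.4898) (9.0854, 6.77) (9.524, 8.2517) (0, 20.1077) (0, 6.1321)]  |A|=77.2586
7. ⊥bis P2·P6 via (8.875,6.615): [(3.7555, 5.4898) (8.9381, 6.7347) (9.2503, 7.3272) (9.524, 8.2517) (0, 20.1077) (0, 6.1321)]  |A|=77.2204
8. canonical 6-gon: [(3.7555, 5.4898) (8.9381, 6.7347) (9.2503, 7.3272) (9.524, 8.2517) (0, 20.1077) (0, 6.1321)]
9. shoelace: 77.2204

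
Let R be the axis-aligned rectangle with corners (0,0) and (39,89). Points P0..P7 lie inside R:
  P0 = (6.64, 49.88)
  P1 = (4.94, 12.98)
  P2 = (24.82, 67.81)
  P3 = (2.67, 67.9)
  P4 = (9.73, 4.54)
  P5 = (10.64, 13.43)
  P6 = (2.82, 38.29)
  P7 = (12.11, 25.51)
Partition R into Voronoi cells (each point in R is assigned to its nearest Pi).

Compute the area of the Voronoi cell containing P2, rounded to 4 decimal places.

1. box [0,39]×[0,89]: [(0, 0) (39, 0) (39, 89) (0, 89)]
2. ⊥bis P2·P0 via (15.73,58.845): [(0, 74.7943) (39, 35.2505) (39, 89) (0, 89)]  |A|=1325.1251
3. ⊥bis P2·P1 via (14.88,40.395): [(0, 74.7943) (39, 35.2505) (39, 89) (0, 89)]  |A|=1325.1251
4. ⊥bis P2·P3 via (13.745,67.855): [(13.7167, 60.8864) (39, 35.2505) (39, 89) (13.8309, 89)]  |A|=1033.2792
5. ⊥bis P2·P4 via (17.275,36.175): [(13.7167, 60.8864) (39, 35.2505) (39, 89) (13.8309, 89)]  |A|=1033.2792
6. ⊥bis P2·P5 via (17.73,40.62): [(13.7167, 60.8864) (39, 35.2505) (39, 89) (13.8309, 89)]  |A|=1033.2792
7. ⊥bis P2·P6 via (13.82,53.05): [(13.7167, 60.8864) (39, 35.2505) (39, 89) (13.8309, 89)]  |A|=1033.2792
8. ⊥bis P2·P7 via (18.465,46.66): [(13.7167, 60.8864) (31.6567, 42.6963) (39, 40.4898) (39, 89) (13.8309, 89)]  |A|=1014.0424
9. canonical 5-gon: [(13.7167, 60.8864) (31.6567, 42.6963) (39, 40.4898) (39, 89) (13.8309, 89)]
10. shoelace: 1014.0424

Area of P2's cell: 1014.0424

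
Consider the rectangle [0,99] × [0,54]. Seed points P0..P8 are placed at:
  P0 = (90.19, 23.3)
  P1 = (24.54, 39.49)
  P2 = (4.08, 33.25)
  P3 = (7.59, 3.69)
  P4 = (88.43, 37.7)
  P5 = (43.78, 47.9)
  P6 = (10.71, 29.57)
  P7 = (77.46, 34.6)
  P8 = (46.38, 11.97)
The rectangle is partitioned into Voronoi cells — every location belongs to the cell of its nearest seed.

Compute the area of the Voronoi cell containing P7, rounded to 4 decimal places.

Area of P7's cell: 726.5777

1. box [0,99]×[0,54]: [(0, 0) (99, 0) (99, 54) (0, 54)]
2. ⊥bis P7·P0 via (83.825,28.95): [(0, 0) (58.127, 0) (99, 46.0454) (99, 54) (0, 54)]  |A|=4404.9946
3. ⊥bis P7·P1 via (51,37.045): [(47.5769, 0) (58.127, 0) (99, 46.0454) (99, 54) (52.5667, 54)]  |A|=1701.1171
4. ⊥bis P7·P2 via (40.77,33.925): [(47.5769, 0) (58.127, 0) (99, 46.0454) (99, 54) (52.5667, 54)]  |A|=1701.1171
5. ⊥bis P7·P3 via (42.525,19.145): [(48.1674, 6.3907) (50.9946, 0) (58.127, 0) (99, 46.0454) (99, 54) (52.5667, 54)]  |A|=1690.1964
6. ⊥bis P7·P4 via (82.945,36.15): [(48.1674, 6.3907) (50.9946, 0) (58.127, 0) (84.7008, 29.9367) (77.9008, 54) (52.5667, 54)]  |A|=1379.4654
7. ⊥bis P7·P5 via (60.62,41.25): [(48.5686, 10.7318) (48.1674, 6.3907) (50.9946, 0) (58.127, 0) (84.7008, 29.9367) (77.9008, 54) (65.6549, 54)]  |A|=1096.3141
8. ⊥bis P7·P6 via (44.085,32.085): [(48.5686, 10.7318) (48.1674, 6.3907) (50.9946, 0) (58.127, 0) (84.7008, 29.9367) (77.9008, 54) (65.6549, 54)]  |A|=1096.3141
9. ⊥bis P7·P8 via (61.92,23.285): [(56.4775, 30.7598) (69.525, 12.8403) (84.7008, 29.9367) (77.9008, 54) (65.6549, 54)]  |A|=726.5777
10. canonical 5-gon: [(56.4775, 30.7598) (69.525, 12.8403) (84.7008, 29.9367) (77.9008, 54) (65.6549, 54)]
11. shoelace: 726.5777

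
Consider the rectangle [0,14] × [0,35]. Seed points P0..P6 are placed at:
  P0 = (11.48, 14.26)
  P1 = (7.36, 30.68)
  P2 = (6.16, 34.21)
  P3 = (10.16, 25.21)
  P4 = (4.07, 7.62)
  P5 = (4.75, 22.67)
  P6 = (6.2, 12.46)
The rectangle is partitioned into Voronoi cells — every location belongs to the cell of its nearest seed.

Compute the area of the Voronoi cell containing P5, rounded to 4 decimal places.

1. box [0,14]×[0,35]: [(0, 0) (14, 0) (14, 35) (0, 35)]
2. ⊥bis P5·P0 via (8.115,18.465): [(0, 11.9711) (14, 23.1744) (14, 35) (0, 35)]  |A|=243.9817
3. ⊥bis P5·P1 via (6.055,26.675): [(0, 28.648) (0, 11.9711) (14, 23.1744) (14, 24.0862)]  |A|=123.1208
4. ⊥bis P5·P2 via (5.455,28.44): [(0, 28.648) (0, 11.9711) (14, 23.1744) (14, 24.0862)]  |A|=123.1208
5. ⊥bis P5·P3 via (7.455,23.94): [(6.1919, 26.6304) (0, 28.648) (0, 11.9711) (9.5037, 19.5763)]  |A|=97.7445
6. ⊥bis P5·P4 via (4.41,15.145): [(6.1919, 26.6304) (0, 28.648) (0, 15.3443) (3.9899, 15.164) (9.5037, 19.5763)]  |A|=91.0151
7. ⊥bis P5·P6 via (5.475,17.565): [(6.1919, 26.6304) (0, 28.648) (0, 16.7875) (7.3173, 17.8266) (9.5037, 19.5763)]  |A|=80.1231
8. canonical 5-gon: [(6.1919, 26.6304) (0, 28.648) (0, 16.7875) (7.3173, 17.8266) (9.5037, 19.5763)]
9. shoelace: 80.1231

Area of P5's cell: 80.1231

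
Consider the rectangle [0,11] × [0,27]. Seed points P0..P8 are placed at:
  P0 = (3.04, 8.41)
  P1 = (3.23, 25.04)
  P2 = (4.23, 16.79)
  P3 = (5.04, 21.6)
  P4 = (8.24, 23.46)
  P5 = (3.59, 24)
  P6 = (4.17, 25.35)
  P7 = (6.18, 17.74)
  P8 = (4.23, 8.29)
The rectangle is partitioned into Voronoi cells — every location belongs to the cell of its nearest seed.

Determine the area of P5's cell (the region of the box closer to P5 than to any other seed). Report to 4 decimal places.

Area of P5's cell: 12.4767

1. box [0,11]×[0,27]: [(0, 0) (11, 0) (11, 27) (0, 27)]
2. ⊥bis P5·P0 via (3.315,16.205): [(0, 16.3219) (11, 15.9339) (11, 27) (0, 27)]  |A|=119.5929
3. ⊥bis P5·P1 via (3.41,24.52): [(0, 23.3396) (0, 16.3219) (11, 15.9339) (11, 27) (10.5744, 27)]  |A|=100.2397
4. ⊥bis P5·P2 via (3.91,20.395): [(0, 23.3396) (0, 20.0479) (11, 21.0243) (11, 27) (10.5744, 27)]  |A|=51.7492
5. ⊥bis P5·P3 via (4.315,22.8): [(0, 23.3396) (0, 20.193) (11, 26.8389) (11, 27) (10.5744, 27)]  |A|=18.9714
6. ⊥bis P5·P4 via (5.915,23.73): [(6.1155, 25.4565) (0, 23.3396) (0, 20.193) (5.9196, 23.7694)]  |A|=14.2646
7. ⊥bis P5·P6 via (3.88,24.675): [(5.9228, 23.7973) (3.8701, 24.6793) (0, 23.3396) (0, 20.193) (5.9196, 23.7694)]  |A|=12.4767
8. ⊥bis P5·P7 via (4.885,20.87): [(5.9228, 23.7973) (3.8701, 24.6793) (0, 23.3396) (0, 20.193) (5.9196, 23.7694)]  |A|=12.4767
9. ⊥bis P5·P8 via (3.91,16.145): [(5.9228, 23.7973) (3.8701, 24.6793) (0, 23.3396) (0, 20.193) (5.9196, 23.7694)]  |A|=12.4767
10. canonical 5-gon: [(5.9228, 23.7973) (3.8701, 24.6793) (0, 23.3396) (0, 20.193) (5.9196, 23.7694)]
11. shoelace: 12.4767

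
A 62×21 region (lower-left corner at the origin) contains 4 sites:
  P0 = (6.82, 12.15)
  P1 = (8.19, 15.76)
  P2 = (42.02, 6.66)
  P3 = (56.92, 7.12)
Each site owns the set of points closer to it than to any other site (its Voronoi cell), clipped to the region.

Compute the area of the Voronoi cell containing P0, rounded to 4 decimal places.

1. box [0,62]×[0,21]: [(0, 0) (62, 0) (62, 21) (0, 21)]
2. ⊥bis P0·P1 via (7.505,13.955): [(0, 16.8032) (0, 0) (44.2769, 0)]  |A|=371.9962
3. ⊥bis P0·P2 via (24.42,9.405): [(24.1448, 7.6402) (0, 16.8032) (0, 0) (22.9531, 0)]  |A|=290.5372
4. ⊥bis P0·P3 via (31.87,9.635): [(24.1448, 7.6402) (0, 16.8032) (0, 0) (22.9531, 0)]  |A|=290.5372
5. canonical 4-gon: [(24.1448, 7.6402) (0, 16.8032) (0, 0) (22.9531, 0)]
6. shoelace: 290.5372

Area of P0's cell: 290.5372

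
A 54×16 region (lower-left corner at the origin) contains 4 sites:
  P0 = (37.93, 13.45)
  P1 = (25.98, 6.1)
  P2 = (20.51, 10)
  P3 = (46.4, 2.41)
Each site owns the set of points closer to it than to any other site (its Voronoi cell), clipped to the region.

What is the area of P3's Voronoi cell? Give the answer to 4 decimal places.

1. box [0,54]×[0,16]: [(0, 0) (54, 0) (54, 16) (0, 16)]
2. ⊥bis P3·P0 via (42.165,7.93): [(31.8288, 0) (54, 0) (54, 16) (52.6836, 16)]  |A|=187.9002
3. ⊥bis P3·P1 via (36.19,4.255): [(35.9993, 3.1996) (35.4211, 0) (54, 0) (54, 16) (52.6836, 16)]  |A|=182.1533
4. ⊥bis P3·P2 via (33.455,6.205): [(35.9993, 3.1996) (35.4211, 0) (54, 0) (54, 16) (52.6836, 16)]  |A|=182.1533
5. canonical 5-gon: [(35.9993, 3.1996) (35.4211, 0) (54, 0) (54, 16) (52.6836, 16)]
6. shoelace: 182.1533

Area of P3's cell: 182.1533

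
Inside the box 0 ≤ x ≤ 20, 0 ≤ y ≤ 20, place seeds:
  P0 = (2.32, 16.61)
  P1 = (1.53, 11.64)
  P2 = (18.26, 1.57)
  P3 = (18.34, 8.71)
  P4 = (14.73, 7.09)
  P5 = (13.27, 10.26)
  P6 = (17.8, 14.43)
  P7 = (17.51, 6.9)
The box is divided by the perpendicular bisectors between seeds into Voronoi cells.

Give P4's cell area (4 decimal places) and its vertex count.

Area of P4's cell: 61.7598 (6 vertices)

1. box [0,20]×[0,20]: [(0, 0) (20, 0) (20, 20) (0, 20)]
2. ⊥bis P4·P0 via (8.525,11.85): [(0, 0.7371) (0, 0) (20, 0) (20, 20) (14.7771, 20)]  |A|=257.6752
3. ⊥bis P4·P1 via (8.13,9.365): [(9.3632, 12.9427) (4.9019, 0) (20, 0) (20, 20) (14.7771, 20)]  |A|=222.5027
4. ⊥bis P4·P2 via (16.495,4.33): [(9.3632, 12.9427) (4.9019, 0) (9.724, 0) (20, 6.5714) (20, 20) (14.7771, 20)]  |A|=188.7387
5. ⊥bis P4·P3 via (16.535,7.9): [(12.4603, 16.98) (9.3632, 12.9427) (4.9019, 0) (9.724, 0) (17.7709, 5.1459)]  |A|=113.2538
6. ⊥bis P4·P5 via (14,8.675): [(15.8126, 9.5098) (6.7395, 5.3311) (4.9019, 0) (9.724, 0) (17.7709, 5.1459)]  |A|=65.8703
7. ⊥bis P4·P6 via (16.265,10.76): [(15.8126, 9.5098) (6.7395, 5.3311) (4.9019, 0) (9.724, 0) (17.7709, 5.1459)]  |A|=65.8703
8. ⊥bis P4·P7 via (16.12,6.995): [(16.2285, 8.5829) (15.8126, 9.5098) (6.7395, 5.3311) (4.9019, 0) (9.724, 0) (15.9124, 3.9574)]  |A|=61.7598
9. canonical 6-gon: [(16.2285, 8.5829) (15.8126, 9.5098) (6.7395, 5.3311) (4.9019, 0) (9.724, 0) (15.9124, 3.9574)]
10. shoelace: 61.7598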